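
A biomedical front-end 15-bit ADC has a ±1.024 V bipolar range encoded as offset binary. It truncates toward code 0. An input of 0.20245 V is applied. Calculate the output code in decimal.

code 19623

With 32768 levels over 2.048 V, one step is 62.50 µV.
(0.20245 − (−1.024)) / 6.25e-05 = 19623.200 LSBs.
⌊·⌋(19623.200) = 19623.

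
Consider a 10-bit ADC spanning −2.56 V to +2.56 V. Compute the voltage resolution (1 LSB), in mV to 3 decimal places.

Full-scale span = 5.12 V.
LSB = 5.12 / 2^10 = 5.12 / 1024 = 0.005 V = 5.000 mV.

5.000 mV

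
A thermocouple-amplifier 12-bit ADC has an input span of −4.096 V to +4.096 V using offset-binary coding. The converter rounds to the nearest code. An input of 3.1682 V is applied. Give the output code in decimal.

code 3632

LSB = 8.192 V / 4096 = 2.000 mV.
Input sits at 3632.100 steps above V_low.
Round → code 3632.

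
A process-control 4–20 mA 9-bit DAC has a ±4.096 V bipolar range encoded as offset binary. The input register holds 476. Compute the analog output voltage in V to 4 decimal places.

LSB = 8.192 V / 2^9 = 16.000 mV.
V_out = (−4.096) + 476 × 0.016 V = 3.52 V.

3.5200 V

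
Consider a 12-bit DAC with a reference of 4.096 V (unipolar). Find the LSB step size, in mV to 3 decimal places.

Full-scale span = 4.096 V.
LSB = 4.096 / 2^12 = 4.096 / 4096 = 0.001 V = 1.000 mV.

1.000 mV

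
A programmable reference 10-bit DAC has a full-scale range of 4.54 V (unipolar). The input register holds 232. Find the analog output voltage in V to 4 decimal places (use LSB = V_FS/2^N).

1.0286 V

LSB = 4.54 V / 2^10 = 4.434 mV.
V_out = 0 + 232 × 0.00443359 V = 1.02859 V.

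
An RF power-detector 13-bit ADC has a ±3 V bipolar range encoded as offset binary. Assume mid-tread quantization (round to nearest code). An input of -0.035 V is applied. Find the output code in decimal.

LSB = 6 V / 8192 = 0.732 mV.
Input sits at 4048.213 steps above V_low.
round(4048.213) = 4048.

code 4048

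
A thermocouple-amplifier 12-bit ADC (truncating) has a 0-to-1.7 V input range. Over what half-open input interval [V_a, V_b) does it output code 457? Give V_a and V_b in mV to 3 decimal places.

LSB = 1.7/2^12 = 415.04 µV.
V_a = V_low + 457·LSB = 0.189673 V; V_b = V_low + 458·LSB = 0.190088 V.

[189.673 mV, 190.088 mV)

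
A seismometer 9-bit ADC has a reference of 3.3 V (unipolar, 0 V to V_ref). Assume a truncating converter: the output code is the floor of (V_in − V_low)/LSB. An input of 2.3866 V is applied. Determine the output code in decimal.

code 370

LSB = 3.3 V / 512 = 6.445 mV.
Input sits at 370.285 steps above V_low.
So the output code is 370.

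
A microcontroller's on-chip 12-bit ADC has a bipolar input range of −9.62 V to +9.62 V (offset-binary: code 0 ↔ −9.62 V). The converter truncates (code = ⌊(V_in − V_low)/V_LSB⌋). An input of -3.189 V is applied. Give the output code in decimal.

code 1369

With 4096 levels over 19.24 V, one step is 4.697 mV.
(V_in − V_low)/LSB = (-3.189 − (−9.62)) / 0.00469727 = 1369.094.
So the output code is 1369.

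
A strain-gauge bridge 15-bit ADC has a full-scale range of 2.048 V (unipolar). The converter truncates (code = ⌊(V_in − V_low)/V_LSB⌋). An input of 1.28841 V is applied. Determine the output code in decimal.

Full-scale span = 2.048 V; LSB = 2.048/2^15 = 62.50 µV.
(V_in − V_low)/LSB = (1.28841 − 0) / 6.25e-05 = 20614.560.
Floor → code 20614.

code 20614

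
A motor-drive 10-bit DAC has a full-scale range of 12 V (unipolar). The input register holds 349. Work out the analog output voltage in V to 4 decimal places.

LSB = 12 V / 2^10 = 11.719 mV.
V_out = 0 + 349 × 0.0117188 V = 4.08984 V.

4.0898 V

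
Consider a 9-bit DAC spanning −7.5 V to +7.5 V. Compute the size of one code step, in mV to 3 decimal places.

Full-scale span = 15 V.
LSB = 15 / 2^9 = 15 / 512 = 0.0292969 V = 29.297 mV.

29.297 mV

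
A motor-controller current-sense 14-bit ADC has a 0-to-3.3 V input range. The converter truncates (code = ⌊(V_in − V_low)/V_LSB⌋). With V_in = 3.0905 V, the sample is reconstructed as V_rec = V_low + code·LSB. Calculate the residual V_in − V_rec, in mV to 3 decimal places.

Step size: 3.3 V ÷ 2^14 = 201.42 µV.
Scaled input = 15343.8642 LSBs, so code = 15343.
V_rec = 0 + 15343·0.000201416 = 3.0903259 V.
Difference: 0.000174072 V → 0.174 mV.

0.174 mV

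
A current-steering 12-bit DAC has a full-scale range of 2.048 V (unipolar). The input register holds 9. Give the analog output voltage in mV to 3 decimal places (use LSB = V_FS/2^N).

4.500 mV

LSB = 2.048 V / 2^12 = 0.500 mV.
V_out = 0 + 9 × 0.0005 V = 0.0045 V.
= 4.500 mV.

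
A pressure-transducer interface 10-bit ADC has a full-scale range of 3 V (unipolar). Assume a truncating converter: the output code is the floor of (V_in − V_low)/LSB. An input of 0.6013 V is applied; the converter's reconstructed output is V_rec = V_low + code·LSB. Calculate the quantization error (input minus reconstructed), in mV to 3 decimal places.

LSB = 3/2^10 = 2.930 mV.
(V_in − V_low)/LSB = (0.6013 − 0)/0.00292969 = 205.2437 → code 205 (floor).
V_rec = 0 + 205·0.00292969 = 0.60058594 V.
Error = 0.6013 − 0.60058594 = 0.000714062 V = 0.714 mV.

0.714 mV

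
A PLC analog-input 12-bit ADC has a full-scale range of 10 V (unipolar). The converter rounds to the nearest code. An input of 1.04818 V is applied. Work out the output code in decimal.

Full-scale span = 10 V; LSB = 10/2^12 = 2.441 mV.
(1.04818 − 0) / 0.00244141 = 429.335 LSBs.
So the output code is 429.

code 429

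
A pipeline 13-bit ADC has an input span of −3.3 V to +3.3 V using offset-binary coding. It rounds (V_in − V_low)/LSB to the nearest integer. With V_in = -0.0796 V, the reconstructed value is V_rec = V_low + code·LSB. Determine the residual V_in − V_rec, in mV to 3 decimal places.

Step size: 6.6 V ÷ 2^13 = 0.806 mV.
(-0.0796 − (−3.3))/0.000805664 = 3997.1995; round gives code 3997.
Reconstructed: -0.079760742 V.
V_in − V_rec = 0.000160742 V = 0.161 mV.

0.161 mV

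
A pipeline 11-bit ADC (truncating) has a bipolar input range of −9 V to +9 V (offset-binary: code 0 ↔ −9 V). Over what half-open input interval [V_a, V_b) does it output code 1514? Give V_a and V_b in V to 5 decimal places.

[4.30664 V, 4.31543 V)

LSB = 18/2^11 = 8.789 mV.
V_a = V_low + 1514·LSB = 4.30664 V; V_b = V_low + 1515·LSB = 4.31543 V.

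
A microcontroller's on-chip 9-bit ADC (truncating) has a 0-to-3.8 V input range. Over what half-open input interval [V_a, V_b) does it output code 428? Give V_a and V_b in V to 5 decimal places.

[3.17656 V, 3.18398 V)

LSB = 3.8/2^9 = 7.422 mV.
V_a = V_low + 428·LSB = 3.17656 V; V_b = V_low + 429·LSB = 3.18398 V.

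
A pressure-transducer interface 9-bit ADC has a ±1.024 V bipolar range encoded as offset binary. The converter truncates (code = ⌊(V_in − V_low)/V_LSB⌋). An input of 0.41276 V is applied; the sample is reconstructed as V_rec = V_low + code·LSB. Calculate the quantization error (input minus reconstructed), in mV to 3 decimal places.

Step size: 2.048 V ÷ 2^9 = 4.000 mV.
(V_in − V_low)/LSB = (0.41276 − (−1.024))/0.004 = 359.1900 → code 359 (floor).
Code 359 maps back to (−1.024) + 359×0.004 V = 0.412 V.
Error = 0.41276 − 0.412 = 0.00076 V = 0.760 mV.

0.760 mV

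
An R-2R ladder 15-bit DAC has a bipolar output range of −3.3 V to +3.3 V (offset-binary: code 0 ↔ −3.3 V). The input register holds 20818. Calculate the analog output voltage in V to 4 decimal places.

0.8931 V

LSB = 6.6 V / 2^15 = 201.42 µV.
V_out = (−3.3) + 20818 × 0.000201416 V = 0.893079 V.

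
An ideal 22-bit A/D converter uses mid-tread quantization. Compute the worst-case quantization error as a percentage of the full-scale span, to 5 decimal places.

0.00001 %

Rounding → worst-case error = ½ LSB = V_FS/2^23, so 100/8388608 = 1.19209e-05 % of full scale.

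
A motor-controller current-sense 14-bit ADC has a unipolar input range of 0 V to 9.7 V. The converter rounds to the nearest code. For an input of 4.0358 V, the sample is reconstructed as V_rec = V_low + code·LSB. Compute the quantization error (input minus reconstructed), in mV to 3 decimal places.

-0.144 mV

Step size: 9.7 V ÷ 2^14 = 0.592 mV.
(4.0358 − 0)/0.000592041 = 6816.7574; round gives code 6817.
V_rec = 0 + 6817·0.000592041 = 4.0359436 V.
Error = 4.0358 − 4.0359436 = -0.000143604 V = -0.144 mV.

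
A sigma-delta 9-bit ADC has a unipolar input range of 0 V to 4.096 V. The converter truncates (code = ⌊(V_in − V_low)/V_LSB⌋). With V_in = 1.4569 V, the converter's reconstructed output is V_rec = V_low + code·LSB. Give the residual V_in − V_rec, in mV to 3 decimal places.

0.900 mV

Step size: 4.096 V ÷ 2^9 = 8.000 mV.
(1.4569 − 0)/0.008 = 182.1125; ⌊·⌋ gives code 182.
Reconstructed: 1.456 V.
V_in − V_rec = 0.0009 V = 0.900 mV.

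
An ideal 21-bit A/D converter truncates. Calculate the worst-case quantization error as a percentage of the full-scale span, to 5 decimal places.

Truncating → worst-case error = 1 LSB = V_FS/2^21, so 100/2097152 = 4.76837e-05 % of full scale.

0.00005 %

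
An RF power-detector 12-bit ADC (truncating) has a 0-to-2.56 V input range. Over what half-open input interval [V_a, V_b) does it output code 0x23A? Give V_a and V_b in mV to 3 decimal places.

[356.250 mV, 356.875 mV)

LSB = 2.56/2^12 = 0.625 mV.
Code 0x23A = 570 decimal.
V_a = V_low + 570·LSB = 0.35625 V; V_b = V_low + 571·LSB = 0.356875 V.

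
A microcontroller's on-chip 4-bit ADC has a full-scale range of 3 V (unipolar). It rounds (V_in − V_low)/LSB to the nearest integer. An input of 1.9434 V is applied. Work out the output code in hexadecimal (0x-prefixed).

code 0xA (decimal 10)

With 16 levels over 3 V, one step is 187.500 mV.
(V_in − V_low)/LSB = (1.9434 − 0) / 0.1875 = 10.365.
Round → code 10.
In hexadecimal (0x-prefixed): 0xA.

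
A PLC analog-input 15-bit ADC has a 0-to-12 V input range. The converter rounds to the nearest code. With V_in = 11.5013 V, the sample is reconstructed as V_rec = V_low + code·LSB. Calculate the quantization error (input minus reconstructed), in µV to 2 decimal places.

One LSB is 12 V / 32768 = 366.21 µV.
(11.5013 − 0)/0.000366211 = 31406.2165; round gives code 31406.
Reconstructed: 11.501221 V.
V_in − V_rec = 7.92969e-05 V = 79.30 µV.

79.30 µV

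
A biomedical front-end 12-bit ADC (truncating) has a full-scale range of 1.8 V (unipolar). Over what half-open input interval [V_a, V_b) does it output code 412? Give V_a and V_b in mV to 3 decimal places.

[181.055 mV, 181.494 mV)

LSB = 1.8/2^12 = 439.45 µV.
V_a = V_low + 412·LSB = 0.181055 V; V_b = V_low + 413·LSB = 0.181494 V.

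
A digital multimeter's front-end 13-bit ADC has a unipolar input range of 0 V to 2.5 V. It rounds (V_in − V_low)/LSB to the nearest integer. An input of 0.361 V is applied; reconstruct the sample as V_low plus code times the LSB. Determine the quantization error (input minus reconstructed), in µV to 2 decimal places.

-22.95 µV

One LSB is 2.5 V / 8192 = 305.18 µV.
(V_in − V_low)/LSB = (0.361 − 0)/0.000305176 = 1182.9248 → code 1183 (round).
Reconstructed: 0.36102295 V.
Difference: -2.29492e-05 V → -22.95 µV.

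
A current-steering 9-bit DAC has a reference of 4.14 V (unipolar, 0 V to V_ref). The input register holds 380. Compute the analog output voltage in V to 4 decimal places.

3.0727 V

LSB = 4.14 V / 2^9 = 8.086 mV.
V_out = 0 + 380 × 0.00808594 V = 3.07266 V.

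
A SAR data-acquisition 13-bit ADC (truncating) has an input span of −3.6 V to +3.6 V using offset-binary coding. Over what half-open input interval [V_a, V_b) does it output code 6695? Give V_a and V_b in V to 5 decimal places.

LSB = 7.2/2^13 = 0.879 mV.
V_a = V_low + 6695·LSB = 2.28428 V; V_b = V_low + 6696·LSB = 2.28516 V.

[2.28428 V, 2.28516 V)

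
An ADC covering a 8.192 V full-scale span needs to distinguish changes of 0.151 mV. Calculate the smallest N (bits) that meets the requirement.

16 bits

Number of steps required ≥ 8.192 V / 0.151 mV = 54251.66.
Need 2^N ≥ 54251.66; 2^15 = 32768, 2^16 = 65536.
Minimum N = 16.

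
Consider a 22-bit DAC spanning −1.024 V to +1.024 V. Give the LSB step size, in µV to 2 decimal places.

Full-scale span = 2.048 V.
LSB = 2.048 / 2^22 = 2.048 / 4194304 = 4.88281e-07 V = 0.49 µV.

0.49 µV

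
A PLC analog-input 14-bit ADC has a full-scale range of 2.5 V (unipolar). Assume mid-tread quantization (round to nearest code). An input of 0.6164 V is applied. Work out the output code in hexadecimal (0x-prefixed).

code 0xFC8 (decimal 4040)

Full-scale span = 2.5 V; LSB = 2.5/2^14 = 152.59 µV.
(0.6164 − 0) / 0.000152588 = 4039.639 LSBs.
So the output code is 4040.
In hexadecimal (0x-prefixed): 0xFC8.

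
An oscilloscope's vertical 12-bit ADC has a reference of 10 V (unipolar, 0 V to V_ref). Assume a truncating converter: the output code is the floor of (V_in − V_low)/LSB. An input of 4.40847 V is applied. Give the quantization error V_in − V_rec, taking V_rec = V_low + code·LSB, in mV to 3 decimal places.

1.732 mV

One LSB is 10 V / 4096 = 2.441 mV.
(V_in − V_low)/LSB = (4.40847 − 0)/0.00244141 = 1805.7093 → code 1805 (floor).
Code 1805 maps back to 0 + 1805×0.00244141 V = 4.4067383 V.
Difference: 0.00173172 V → 1.732 mV.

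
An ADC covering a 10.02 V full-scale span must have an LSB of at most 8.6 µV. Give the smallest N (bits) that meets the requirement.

Number of steps required ≥ 10.02 V / 8.6 µV = 1165116.28.
Need 2^N ≥ 1165116.28; 2^20 = 1048576, 2^21 = 2097152.
Minimum N = 21.

21 bits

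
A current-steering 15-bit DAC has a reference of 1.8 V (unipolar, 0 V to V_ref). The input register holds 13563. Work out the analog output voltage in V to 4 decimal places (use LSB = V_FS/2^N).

LSB = 1.8 V / 2^15 = 54.93 µV.
V_out = 0 + 13563 × 5.49316e-05 V = 0.745038 V.

0.7450 V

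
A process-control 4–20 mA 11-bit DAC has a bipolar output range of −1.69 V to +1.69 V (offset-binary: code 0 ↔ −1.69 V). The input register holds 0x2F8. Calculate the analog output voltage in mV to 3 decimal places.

-435.703 mV

LSB = 3.38 V / 2^11 = 1.650 mV.
Code 0x2F8 = 760 decimal.
V_out = (−1.69) + 760 × 0.00165039 V = -0.435703 V.
= -435.703 mV.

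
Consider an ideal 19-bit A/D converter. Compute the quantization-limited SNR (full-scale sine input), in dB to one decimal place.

116.1 dB

SNR ≈ 6.02·N + 1.76 dB = 6.02·19 + 1.76 = 116.14 dB.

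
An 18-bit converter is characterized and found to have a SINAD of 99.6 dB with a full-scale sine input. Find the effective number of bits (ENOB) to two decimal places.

16.25 bits

ENOB = (SINAD − 1.76) / 6.02 = (99.6 − 1.76)/6.02 = 16.252.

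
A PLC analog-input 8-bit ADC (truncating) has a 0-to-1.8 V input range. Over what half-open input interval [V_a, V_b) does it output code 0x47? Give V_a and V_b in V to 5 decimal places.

LSB = 1.8/2^8 = 7.031 mV.
Code 0x47 = 71 decimal.
V_a = V_low + 71·LSB = 0.499219 V; V_b = V_low + 72·LSB = 0.50625 V.

[0.49922 V, 0.50625 V)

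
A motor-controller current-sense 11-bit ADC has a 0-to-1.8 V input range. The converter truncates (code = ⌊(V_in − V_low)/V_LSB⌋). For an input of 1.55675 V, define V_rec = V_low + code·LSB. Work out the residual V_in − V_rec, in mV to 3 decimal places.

Step size: 1.8 V ÷ 2^11 = 0.879 mV.
(1.55675 − 0)/0.000878906 = 1771.2356; ⌊·⌋ gives code 1771.
V_rec = 0 + 1771·0.000878906 = 1.556543 V.
V_in − V_rec = 0.000207031 V = 0.207 mV.

0.207 mV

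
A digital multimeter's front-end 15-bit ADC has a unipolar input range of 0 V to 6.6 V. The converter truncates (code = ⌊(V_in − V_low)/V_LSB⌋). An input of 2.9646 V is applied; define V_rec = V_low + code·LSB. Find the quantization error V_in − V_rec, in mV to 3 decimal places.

LSB = 6.6/2^15 = 201.42 µV.
Scaled input = 14718.7898 LSBs, so code = 14718.
Reconstructed: 2.9644409 V.
V_in − V_rec = 0.000159082 V = 0.159 mV.

0.159 mV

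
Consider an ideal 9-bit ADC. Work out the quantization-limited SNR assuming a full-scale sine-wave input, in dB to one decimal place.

SNR ≈ 6.02·N + 1.76 dB = 6.02·9 + 1.76 = 55.94 dB.

55.9 dB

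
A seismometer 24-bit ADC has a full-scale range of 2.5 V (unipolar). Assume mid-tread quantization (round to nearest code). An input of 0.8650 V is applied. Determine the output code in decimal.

LSB = 2.5 V / 16777216 = 0.15 µV.
(V_in − V_low)/LSB = (0.8650 − 0) / 1.49012e-07 = 5804916.736.
So the output code is 5804917.

code 5804917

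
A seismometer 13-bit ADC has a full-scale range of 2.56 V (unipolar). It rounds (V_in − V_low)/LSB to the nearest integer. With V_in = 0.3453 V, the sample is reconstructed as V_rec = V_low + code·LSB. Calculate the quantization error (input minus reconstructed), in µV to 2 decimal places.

-12.50 µV

LSB = 2.56/2^13 = 312.50 µV.
(0.3453 − 0)/0.0003125 = 1104.9600; round gives code 1105.
Reconstructed: 0.3453125 V.
Difference: -1.25e-05 V → -12.50 µV.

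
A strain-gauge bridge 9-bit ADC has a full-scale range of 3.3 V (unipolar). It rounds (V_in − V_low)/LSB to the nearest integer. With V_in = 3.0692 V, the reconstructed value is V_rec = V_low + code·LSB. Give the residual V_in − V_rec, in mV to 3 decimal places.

1.231 mV

LSB = 3.3/2^9 = 6.445 mV.
Scaled input = 476.1910 LSBs, so code = 476.
V_rec = 0 + 476·0.00644531 = 3.0679687 V.
V_in − V_rec = 0.00123125 V = 1.231 mV.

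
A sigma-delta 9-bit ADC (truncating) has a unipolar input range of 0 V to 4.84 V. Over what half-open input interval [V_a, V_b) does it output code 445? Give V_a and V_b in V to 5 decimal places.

[4.20664 V, 4.21609 V)

LSB = 4.84/2^9 = 9.453 mV.
V_a = V_low + 445·LSB = 4.20664 V; V_b = V_low + 446·LSB = 4.21609 V.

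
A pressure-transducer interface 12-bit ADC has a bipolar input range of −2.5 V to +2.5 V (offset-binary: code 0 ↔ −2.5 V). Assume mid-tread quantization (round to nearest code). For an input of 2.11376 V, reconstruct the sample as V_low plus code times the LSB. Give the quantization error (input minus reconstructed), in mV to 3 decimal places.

-0.498 mV

One LSB is 5 V / 4096 = 1.221 mV.
(V_in − V_low)/LSB = (2.11376 − (−2.5))/0.0012207 = 3779.5922 → code 3780 (round).
Reconstructed: 2.1142578 V.
Error = 2.11376 − 2.1142578 = -0.000497812 V = -0.498 mV.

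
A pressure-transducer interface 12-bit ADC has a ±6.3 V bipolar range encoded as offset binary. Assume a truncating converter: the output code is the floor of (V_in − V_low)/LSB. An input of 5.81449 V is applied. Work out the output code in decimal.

With 4096 levels over 12.6 V, one step is 3.076 mV.
Input sits at 3938.171 steps above V_low.
So the output code is 3938.

code 3938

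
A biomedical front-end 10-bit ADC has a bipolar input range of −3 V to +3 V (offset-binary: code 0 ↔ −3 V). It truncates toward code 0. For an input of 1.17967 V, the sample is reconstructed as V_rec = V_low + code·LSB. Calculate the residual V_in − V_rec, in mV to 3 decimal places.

1.936 mV

LSB = 6/2^10 = 5.859 mV.
(1.17967 − (−3))/0.00585938 = 713.3303; ⌊·⌋ gives code 713.
V_rec = (−3) + 713·0.00585938 = 1.1777344 V.
V_in − V_rec = 0.00193563 V = 1.936 mV.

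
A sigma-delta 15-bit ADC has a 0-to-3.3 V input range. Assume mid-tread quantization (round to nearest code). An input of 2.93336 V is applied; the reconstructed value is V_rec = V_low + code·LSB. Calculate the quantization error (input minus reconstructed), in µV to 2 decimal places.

37.86 µV

LSB = 3.3/2^15 = 100.71 µV.
(V_in − V_low)/LSB = (2.93336 − 0)/0.000100708 = 29127.3759 → code 29127 (round).
Reconstructed: 2.9333221 V.
Difference: 3.78564e-05 V → 37.86 µV.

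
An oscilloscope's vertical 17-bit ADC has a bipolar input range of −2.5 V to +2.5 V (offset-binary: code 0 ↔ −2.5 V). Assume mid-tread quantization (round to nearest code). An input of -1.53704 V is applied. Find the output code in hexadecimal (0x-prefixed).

code 0x629B (decimal 25243)

With 131072 levels over 5 V, one step is 38.15 µV.
Input sits at 25243.419 steps above V_low.
So the output code is 25243.
In hexadecimal (0x-prefixed): 0x629B.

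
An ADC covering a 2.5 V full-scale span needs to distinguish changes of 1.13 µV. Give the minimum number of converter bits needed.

Number of steps required ≥ 2.5 V / 1.13 µV = 2212389.38.
Need 2^N ≥ 2212389.38; 2^21 = 2097152, 2^22 = 4194304.
Minimum N = 22.

22 bits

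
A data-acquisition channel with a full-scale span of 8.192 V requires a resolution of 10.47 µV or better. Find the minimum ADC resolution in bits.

20 bits

Number of steps required ≥ 8.192 V / 10.47 µV = 782425.98.
Need 2^N ≥ 782425.98; 2^19 = 524288, 2^20 = 1048576.
Minimum N = 20.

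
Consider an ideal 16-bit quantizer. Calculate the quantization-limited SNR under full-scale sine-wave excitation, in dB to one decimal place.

SNR ≈ 6.02·N + 1.76 dB = 6.02·16 + 1.76 = 98.08 dB.

98.1 dB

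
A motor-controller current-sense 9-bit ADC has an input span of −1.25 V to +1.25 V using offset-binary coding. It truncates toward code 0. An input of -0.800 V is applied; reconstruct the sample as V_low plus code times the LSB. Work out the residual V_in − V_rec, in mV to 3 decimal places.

One LSB is 2.5 V / 512 = 4.883 mV.
(V_in − V_low)/LSB = (-0.800 − (−1.25))/0.00488281 = 92.1600 → code 92 (floor).
Reconstructed: -0.80078125 V.
Difference: 0.00078125 V → 0.781 mV.

0.781 mV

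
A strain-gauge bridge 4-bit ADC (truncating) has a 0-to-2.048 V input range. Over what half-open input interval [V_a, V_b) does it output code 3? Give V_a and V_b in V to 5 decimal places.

[0.38400 V, 0.51200 V)

LSB = 2.048/2^4 = 128.000 mV.
V_a = V_low + 3·LSB = 0.384 V; V_b = V_low + 4·LSB = 0.512 V.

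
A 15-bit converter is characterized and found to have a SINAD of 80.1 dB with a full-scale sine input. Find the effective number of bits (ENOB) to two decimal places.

ENOB = (SINAD − 1.76) / 6.02 = (80.1 − 1.76)/6.02 = 13.013.

13.01 bits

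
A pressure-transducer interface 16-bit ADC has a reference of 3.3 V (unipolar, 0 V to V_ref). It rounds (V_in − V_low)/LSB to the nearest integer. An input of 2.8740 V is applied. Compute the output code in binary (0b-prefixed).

Full-scale span = 3.3 V; LSB = 3.3/2^16 = 50.35 µV.
(2.8740 − 0) / 5.0354e-05 = 57075.898 LSBs.
round(57075.898) = 57076.
In binary (0b-prefixed): 0b1101111011110100.

code 0b1101111011110100 (decimal 57076)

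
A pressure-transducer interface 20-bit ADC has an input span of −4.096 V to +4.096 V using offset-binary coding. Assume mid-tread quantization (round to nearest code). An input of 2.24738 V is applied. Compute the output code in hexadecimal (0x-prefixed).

LSB = 8.192 V / 1048576 = 7.81 µV.
(2.24738 − (−4.096)) / 7.8125e-06 = 811952.640 LSBs.
round(811952.640) = 811953.
In hexadecimal (0x-prefixed): 0xC63B1.

code 0xC63B1 (decimal 811953)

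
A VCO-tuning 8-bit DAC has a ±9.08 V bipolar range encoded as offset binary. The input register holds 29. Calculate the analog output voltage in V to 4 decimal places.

-7.0228 V

LSB = 18.16 V / 2^8 = 70.938 mV.
V_out = (−9.08) + 29 × 0.0709375 V = -7.02281 V.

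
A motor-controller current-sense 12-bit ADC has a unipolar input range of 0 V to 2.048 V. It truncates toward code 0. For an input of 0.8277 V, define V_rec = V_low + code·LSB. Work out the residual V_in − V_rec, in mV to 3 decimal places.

0.200 mV

One LSB is 2.048 V / 4096 = 0.500 mV.
(V_in − V_low)/LSB = (0.8277 − 0)/0.0005 = 1655.4000 → code 1655 (floor).
Reconstructed: 0.8275 V.
Difference: 0.0002 V → 0.200 mV.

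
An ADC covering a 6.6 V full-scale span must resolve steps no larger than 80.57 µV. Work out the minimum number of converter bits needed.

17 bits

Number of steps required ≥ 6.6 V / 80.57 µV = 81916.35.
Need 2^N ≥ 81916.35; 2^16 = 65536, 2^17 = 131072.
Minimum N = 17.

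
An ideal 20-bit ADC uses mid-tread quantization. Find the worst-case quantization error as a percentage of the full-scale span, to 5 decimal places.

0.00005 %

Rounding → worst-case error = ½ LSB = V_FS/2^21, so 100/2097152 = 4.76837e-05 % of full scale.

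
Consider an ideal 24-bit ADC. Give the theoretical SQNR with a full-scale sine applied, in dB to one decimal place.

146.2 dB

SNR ≈ 6.02·N + 1.76 dB = 6.02·24 + 1.76 = 146.24 dB.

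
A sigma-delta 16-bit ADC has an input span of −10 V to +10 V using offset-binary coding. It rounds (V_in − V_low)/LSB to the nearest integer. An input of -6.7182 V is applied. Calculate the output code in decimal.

code 10754

LSB = 20 V / 65536 = 305.18 µV.
(-6.7182 − (−10)) / 0.000305176 = 10753.802 LSBs.
round(10753.802) = 10754.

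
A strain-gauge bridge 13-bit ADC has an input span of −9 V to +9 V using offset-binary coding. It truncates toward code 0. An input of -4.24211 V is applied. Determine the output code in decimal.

Full-scale span = 18 V; LSB = 18/2^13 = 2.197 mV.
(V_in − V_low)/LSB = (-4.24211 − (−9)) / 0.00219727 = 2165.369.
So the output code is 2165.

code 2165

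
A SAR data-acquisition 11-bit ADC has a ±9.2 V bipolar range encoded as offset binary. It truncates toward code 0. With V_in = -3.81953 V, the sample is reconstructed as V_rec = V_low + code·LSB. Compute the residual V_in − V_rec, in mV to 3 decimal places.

Step size: 18.4 V ÷ 2^11 = 8.984 mV.
(V_in − V_low)/LSB = (-3.81953 − (−9.2))/0.00898437 = 598.8697 → code 598 (floor).
V_rec = (−9.2) + 598·0.00898437 = -3.8273437 V.
V_in − V_rec = 0.00781375 V = 7.814 mV.

7.814 mV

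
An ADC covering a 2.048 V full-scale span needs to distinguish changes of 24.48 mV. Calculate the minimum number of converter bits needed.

7 bits

Number of steps required ≥ 2.048 V / 24.48 mV = 83.66.
Need 2^N ≥ 83.66; 2^6 = 64, 2^7 = 128.
Minimum N = 7.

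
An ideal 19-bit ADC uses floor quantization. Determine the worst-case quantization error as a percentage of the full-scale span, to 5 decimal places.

0.00019 %

Truncating → worst-case error = 1 LSB = V_FS/2^19, so 100/524288 = 0.000190735 % of full scale.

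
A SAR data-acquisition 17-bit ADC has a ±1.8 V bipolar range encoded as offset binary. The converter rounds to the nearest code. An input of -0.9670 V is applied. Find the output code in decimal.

With 131072 levels over 3.6 V, one step is 27.47 µV.
Input sits at 30328.604 steps above V_low.
Round → code 30329.

code 30329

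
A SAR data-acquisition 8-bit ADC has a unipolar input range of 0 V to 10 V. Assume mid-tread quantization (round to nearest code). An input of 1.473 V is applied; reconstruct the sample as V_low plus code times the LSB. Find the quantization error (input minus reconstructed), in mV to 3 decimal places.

LSB = 10/2^8 = 39.062 mV.
(1.473 − 0)/0.0390625 = 37.7088; round gives code 38.
Code 38 maps back to 0 + 38×0.0390625 V = 1.484375 V.
Difference: -0.011375 V → -11.375 mV.

-11.375 mV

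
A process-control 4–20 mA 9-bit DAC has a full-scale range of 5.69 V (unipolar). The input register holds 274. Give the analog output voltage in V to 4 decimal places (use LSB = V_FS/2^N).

3.0450 V

LSB = 5.69 V / 2^9 = 11.113 mV.
V_out = 0 + 274 × 0.0111133 V = 3.04504 V.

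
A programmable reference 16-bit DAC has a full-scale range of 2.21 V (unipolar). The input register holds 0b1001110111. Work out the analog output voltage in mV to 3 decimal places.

21.279 mV

LSB = 2.21 V / 2^16 = 33.72 µV.
Code 0b1001110111 = 631 decimal.
V_out = 0 + 631 × 3.37219e-05 V = 0.0212785 V.
= 21.279 mV.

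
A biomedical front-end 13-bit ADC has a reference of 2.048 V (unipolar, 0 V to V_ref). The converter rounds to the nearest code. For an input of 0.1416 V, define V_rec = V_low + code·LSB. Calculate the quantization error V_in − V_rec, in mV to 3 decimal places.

Step size: 2.048 V ÷ 2^13 = 250.00 µV.
Scaled input = 566.4000 LSBs, so code = 566.
V_rec = 0 + 566·0.00025 = 0.1415 V.
Difference: 0.0001 V → 0.100 mV.

0.100 mV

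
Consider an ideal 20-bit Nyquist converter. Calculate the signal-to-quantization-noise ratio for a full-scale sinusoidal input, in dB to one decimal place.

SNR ≈ 6.02·N + 1.76 dB = 6.02·20 + 1.76 = 122.16 dB.

122.2 dB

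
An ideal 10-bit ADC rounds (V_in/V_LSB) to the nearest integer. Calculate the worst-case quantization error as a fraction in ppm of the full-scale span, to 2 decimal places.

488.28 ppm

Rounding → worst-case error = ½ LSB = V_FS/2^11, so 1e+06/2048 = 488.281 ppm of full scale.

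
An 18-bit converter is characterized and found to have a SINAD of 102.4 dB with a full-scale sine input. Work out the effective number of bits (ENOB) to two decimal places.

16.72 bits

ENOB = (SINAD − 1.76) / 6.02 = (102.4 − 1.76)/6.02 = 16.718.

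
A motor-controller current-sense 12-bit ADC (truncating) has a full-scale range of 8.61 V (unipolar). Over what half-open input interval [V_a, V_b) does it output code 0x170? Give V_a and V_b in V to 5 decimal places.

LSB = 8.61/2^12 = 2.102 mV.
Code 0x170 = 368 decimal.
V_a = V_low + 368·LSB = 0.773555 V; V_b = V_low + 369·LSB = 0.775657 V.

[0.77355 V, 0.77566 V)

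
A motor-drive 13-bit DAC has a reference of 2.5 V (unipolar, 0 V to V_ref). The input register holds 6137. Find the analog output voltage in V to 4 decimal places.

LSB = 2.5 V / 2^13 = 305.18 µV.
V_out = 0 + 6137 × 0.000305176 V = 1.87286 V.

1.8729 V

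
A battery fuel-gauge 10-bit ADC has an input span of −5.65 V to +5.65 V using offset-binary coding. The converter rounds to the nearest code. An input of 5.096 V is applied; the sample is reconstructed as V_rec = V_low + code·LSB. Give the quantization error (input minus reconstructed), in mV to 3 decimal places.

-2.242 mV

LSB = 11.3/2^10 = 11.035 mV.
(V_in − V_low)/LSB = (5.096 − (−5.65))/0.0110352 = 973.7968 → code 974 (round).
Code 974 maps back to (−5.65) + 974×0.0110352 V = 5.0982422 V.
V_in − V_rec = -0.00224219 V = -2.242 mV.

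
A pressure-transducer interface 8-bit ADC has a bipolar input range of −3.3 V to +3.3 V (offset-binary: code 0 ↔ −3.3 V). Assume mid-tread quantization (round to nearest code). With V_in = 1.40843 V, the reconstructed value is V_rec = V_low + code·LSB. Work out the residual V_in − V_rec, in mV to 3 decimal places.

-9.539 mV

Step size: 6.6 V ÷ 2^8 = 25.781 mV.
(V_in − V_low)/LSB = (1.40843 − (−3.3))/0.0257812 = 182.6300 → code 183 (round).
Reconstructed: 1.4179688 V.
Error = 1.40843 − 1.4179688 = -0.00953875 V = -9.539 mV.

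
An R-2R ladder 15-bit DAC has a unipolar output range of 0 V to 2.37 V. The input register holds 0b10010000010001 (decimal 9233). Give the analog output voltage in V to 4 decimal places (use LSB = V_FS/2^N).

0.6678 V

LSB = 2.37 V / 2^15 = 72.33 µV.
Code 0b10010000010001 = 9233 decimal.
V_out = 0 + 9233 × 7.23267e-05 V = 0.667792 V.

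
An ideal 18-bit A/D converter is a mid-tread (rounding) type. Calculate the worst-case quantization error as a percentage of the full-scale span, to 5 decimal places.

Rounding → worst-case error = ½ LSB = V_FS/2^19, so 100/524288 = 0.000190735 % of full scale.

0.00019 %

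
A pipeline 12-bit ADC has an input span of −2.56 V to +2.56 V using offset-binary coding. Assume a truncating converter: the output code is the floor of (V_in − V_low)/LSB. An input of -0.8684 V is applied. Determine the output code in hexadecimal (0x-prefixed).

Full-scale span = 5.12 V; LSB = 5.12/2^12 = 1.250 mV.
(V_in − V_low)/LSB = (-0.8684 − (−2.56)) / 0.00125 = 1353.280.
Floor → code 1353.
In hexadecimal (0x-prefixed): 0x549.

code 0x549 (decimal 1353)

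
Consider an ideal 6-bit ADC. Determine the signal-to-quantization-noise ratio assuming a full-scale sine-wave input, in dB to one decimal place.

SNR ≈ 6.02·N + 1.76 dB = 6.02·6 + 1.76 = 37.88 dB.

37.9 dB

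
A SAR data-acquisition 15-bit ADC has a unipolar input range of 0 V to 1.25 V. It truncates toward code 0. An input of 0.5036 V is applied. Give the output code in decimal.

Full-scale span = 1.25 V; LSB = 1.25/2^15 = 38.15 µV.
Input sits at 13201.572 steps above V_low.
Floor → code 13201.

code 13201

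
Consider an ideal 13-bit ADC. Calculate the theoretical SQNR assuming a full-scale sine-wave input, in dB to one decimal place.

80.0 dB

SNR ≈ 6.02·N + 1.76 dB = 6.02·13 + 1.76 = 80.02 dB.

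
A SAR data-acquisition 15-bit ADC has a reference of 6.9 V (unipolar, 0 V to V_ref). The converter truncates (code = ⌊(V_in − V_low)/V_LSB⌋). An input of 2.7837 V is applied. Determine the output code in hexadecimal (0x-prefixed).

LSB = 6.9 V / 32768 = 210.57 µV.
Input sits at 13219.751 steps above V_low.
So the output code is 13219.
In hexadecimal (0x-prefixed): 0x33A3.

code 0x33A3 (decimal 13219)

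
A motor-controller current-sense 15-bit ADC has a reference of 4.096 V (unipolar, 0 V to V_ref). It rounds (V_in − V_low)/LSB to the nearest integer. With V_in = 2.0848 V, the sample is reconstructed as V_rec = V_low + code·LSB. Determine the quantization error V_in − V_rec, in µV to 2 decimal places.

50.00 µV

One LSB is 4.096 V / 32768 = 125.00 µV.
(V_in − V_low)/LSB = (2.0848 − 0)/0.000125 = 16678.4000 → code 16678 (round).
V_rec = 0 + 16678·0.000125 = 2.08475 V.
Difference: 5e-05 V → 50.00 µV.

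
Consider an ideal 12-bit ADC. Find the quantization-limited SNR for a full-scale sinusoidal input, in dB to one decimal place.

SNR ≈ 6.02·N + 1.76 dB = 6.02·12 + 1.76 = 74.00 dB.

74.0 dB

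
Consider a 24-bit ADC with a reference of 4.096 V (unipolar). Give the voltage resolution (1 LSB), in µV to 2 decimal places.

0.24 µV

Full-scale span = 4.096 V.
LSB = 4.096 / 2^24 = 4.096 / 16777216 = 2.44141e-07 V = 0.24 µV.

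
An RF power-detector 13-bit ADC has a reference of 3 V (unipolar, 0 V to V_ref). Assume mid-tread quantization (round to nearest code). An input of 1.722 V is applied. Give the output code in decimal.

code 4702

With 8192 levels over 3 V, one step is 366.21 µV.
Input sits at 4702.208 steps above V_low.
Round → code 4702.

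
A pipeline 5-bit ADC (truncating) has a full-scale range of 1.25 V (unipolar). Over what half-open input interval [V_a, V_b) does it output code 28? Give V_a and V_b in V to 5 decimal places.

LSB = 1.25/2^5 = 39.062 mV.
V_a = V_low + 28·LSB = 1.09375 V; V_b = V_low + 29·LSB = 1.13281 V.

[1.09375 V, 1.13281 V)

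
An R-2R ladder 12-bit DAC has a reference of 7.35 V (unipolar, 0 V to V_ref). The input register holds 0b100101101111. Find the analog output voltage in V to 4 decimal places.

4.3336 V

LSB = 7.35 V / 2^12 = 1.794 mV.
Code 0b100101101111 = 2415 decimal.
V_out = 0 + 2415 × 0.00179443 V = 4.33356 V.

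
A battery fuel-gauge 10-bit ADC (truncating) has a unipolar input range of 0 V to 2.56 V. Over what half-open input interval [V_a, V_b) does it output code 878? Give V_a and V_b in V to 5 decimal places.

LSB = 2.56/2^10 = 2.500 mV.
V_a = V_low + 878·LSB = 2.195 V; V_b = V_low + 879·LSB = 2.1975 V.

[2.19500 V, 2.19750 V)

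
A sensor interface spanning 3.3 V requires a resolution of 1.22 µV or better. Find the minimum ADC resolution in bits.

Number of steps required ≥ 3.3 V / 1.22 µV = 2704918.03.
Need 2^N ≥ 2704918.03; 2^21 = 2097152, 2^22 = 4194304.
Minimum N = 22.

22 bits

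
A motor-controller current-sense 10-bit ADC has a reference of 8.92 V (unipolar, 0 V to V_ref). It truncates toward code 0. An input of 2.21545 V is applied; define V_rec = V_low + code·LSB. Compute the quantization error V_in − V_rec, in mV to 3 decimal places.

One LSB is 8.92 V / 1024 = 8.711 mV.
(V_in − V_low)/LSB = (2.21545 − 0)/0.00871094 = 254.3297 → code 254 (floor).
Reconstructed: 2.2125781 V.
Difference: 0.00287187 V → 2.872 mV.

2.872 mV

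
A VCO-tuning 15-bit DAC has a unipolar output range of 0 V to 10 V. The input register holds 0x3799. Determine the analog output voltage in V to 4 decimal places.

LSB = 10 V / 2^15 = 305.18 µV.
Code 0x3799 = 14233 decimal.
V_out = 0 + 14233 × 0.000305176 V = 4.34357 V.

4.3436 V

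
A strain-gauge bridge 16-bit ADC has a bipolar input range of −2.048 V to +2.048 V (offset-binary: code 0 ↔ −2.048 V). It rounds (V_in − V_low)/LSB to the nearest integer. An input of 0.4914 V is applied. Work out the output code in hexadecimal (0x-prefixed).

LSB = 4.096 V / 65536 = 62.50 µV.
Input sits at 40630.400 steps above V_low.
Round → code 40630.
In hexadecimal (0x-prefixed): 0x9EB6.

code 0x9EB6 (decimal 40630)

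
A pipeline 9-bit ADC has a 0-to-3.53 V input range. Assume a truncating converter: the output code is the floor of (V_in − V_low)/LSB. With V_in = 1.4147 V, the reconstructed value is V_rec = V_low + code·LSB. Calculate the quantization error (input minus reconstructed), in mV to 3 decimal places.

1.321 mV

Step size: 3.53 V ÷ 2^9 = 6.895 mV.
(V_in − V_low)/LSB = (1.4147 − 0)/0.00689453 = 205.1916 → code 205 (floor).
Code 205 maps back to 0 + 205×0.00689453 V = 1.4133789 V.
Error = 1.4147 − 1.4133789 = 0.00132109 V = 1.321 mV.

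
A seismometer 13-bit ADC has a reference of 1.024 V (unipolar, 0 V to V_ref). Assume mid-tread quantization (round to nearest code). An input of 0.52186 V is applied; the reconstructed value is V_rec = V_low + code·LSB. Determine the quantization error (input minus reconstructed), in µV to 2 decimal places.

One LSB is 1.024 V / 8192 = 125.00 µV.
(0.52186 − 0)/0.000125 = 4174.8800; round gives code 4175.
Reconstructed: 0.521875 V.
Error = 0.52186 − 0.521875 = -1.5e-05 V = -15.00 µV.

-15.00 µV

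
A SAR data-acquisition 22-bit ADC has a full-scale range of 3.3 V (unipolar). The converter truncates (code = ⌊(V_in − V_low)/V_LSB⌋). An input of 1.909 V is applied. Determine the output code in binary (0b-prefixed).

code 0b1001010000010111100101 (decimal 2426341)

LSB = 3.3 V / 4194304 = 0.79 µV.
Input sits at 2426341.314 steps above V_low.
So the output code is 2426341.
In binary (0b-prefixed): 0b1001010000010111100101.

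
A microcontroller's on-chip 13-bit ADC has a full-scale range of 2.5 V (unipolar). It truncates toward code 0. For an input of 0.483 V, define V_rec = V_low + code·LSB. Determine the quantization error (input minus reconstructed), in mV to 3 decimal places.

0.212 mV

One LSB is 2.5 V / 8192 = 305.18 µV.
(0.483 − 0)/0.000305176 = 1582.6944; ⌊·⌋ gives code 1582.
Code 1582 maps back to 0 + 1582×0.000305176 V = 0.48278809 V.
Error = 0.483 − 0.48278809 = 0.000211914 V = 0.212 mV.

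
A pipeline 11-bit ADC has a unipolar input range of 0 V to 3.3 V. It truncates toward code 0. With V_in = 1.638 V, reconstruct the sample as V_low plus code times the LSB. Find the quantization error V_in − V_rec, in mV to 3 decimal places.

0.891 mV

One LSB is 3.3 V / 2048 = 1.611 mV.
(1.638 − 0)/0.00161133 = 1016.5527; ⌊·⌋ gives code 1016.
V_rec = 0 + 1016·0.00161133 = 1.6371094 V.
Error = 1.638 − 1.6371094 = 0.000890625 V = 0.891 mV.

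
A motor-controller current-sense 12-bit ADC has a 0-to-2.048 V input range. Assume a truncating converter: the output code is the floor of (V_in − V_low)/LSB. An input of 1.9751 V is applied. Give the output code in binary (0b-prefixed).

Full-scale span = 2.048 V; LSB = 2.048/2^12 = 0.500 mV.
Input sits at 3950.200 steps above V_low.
⌊·⌋(3950.200) = 3950.
In binary (0b-prefixed): 0b111101101110.

code 0b111101101110 (decimal 3950)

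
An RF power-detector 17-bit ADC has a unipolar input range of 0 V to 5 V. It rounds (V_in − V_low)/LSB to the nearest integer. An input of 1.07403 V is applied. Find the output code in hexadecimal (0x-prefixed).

LSB = 5 V / 131072 = 38.15 µV.
(V_in − V_low)/LSB = (1.07403 − 0) / 3.8147e-05 = 28155.052.
round(28155.052) = 28155.
In hexadecimal (0x-prefixed): 0x6DFB.

code 0x6DFB (decimal 28155)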